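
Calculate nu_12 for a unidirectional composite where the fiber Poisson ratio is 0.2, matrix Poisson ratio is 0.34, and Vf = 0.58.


nu_12 = nu_f*Vf + nu_m*(1-Vf) = 0.2*0.58 + 0.34*0.42 = 0.2588

0.2588


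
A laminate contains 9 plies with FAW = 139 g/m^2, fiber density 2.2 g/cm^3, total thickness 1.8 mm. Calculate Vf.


Vf = n * FAW / (rho_f * h * 1000) = 9 * 139 / (2.2 * 1.8 * 1000) = 0.3159

0.3159


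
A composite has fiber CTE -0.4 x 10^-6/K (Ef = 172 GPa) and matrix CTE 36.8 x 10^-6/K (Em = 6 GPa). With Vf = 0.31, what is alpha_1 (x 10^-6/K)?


E1 = Ef*Vf + Em*(1-Vf) = 57.46
alpha_1 = (alpha_f*Ef*Vf + alpha_m*Em*(1-Vf))/E1 = 2.28 x 10^-6/K

2.28 x 10^-6/K


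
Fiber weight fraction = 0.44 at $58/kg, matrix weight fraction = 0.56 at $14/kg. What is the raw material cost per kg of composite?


Cost = cost_f*Wf + cost_m*Wm = 58*0.44 + 14*0.56 = $33.36/kg

$33.36/kg


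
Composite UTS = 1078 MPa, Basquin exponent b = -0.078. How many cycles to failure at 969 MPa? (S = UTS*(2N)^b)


N = 0.5 * (S/UTS)^(1/b) = 0.5 * (969/1078)^(1/-0.078) = 1.9611 cycles

1.9611 cycles


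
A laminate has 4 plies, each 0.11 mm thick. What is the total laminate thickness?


h = n * t_ply = 4 * 0.11 = 0.44 mm

0.44 mm


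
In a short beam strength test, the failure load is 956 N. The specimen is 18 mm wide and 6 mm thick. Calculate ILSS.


ILSS = 3F/(4bh) = 3*956/(4*18*6) = 6.64 MPa

6.64 MPa


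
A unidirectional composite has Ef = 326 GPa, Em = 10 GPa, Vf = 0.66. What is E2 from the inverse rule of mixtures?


1/E2 = Vf/Ef + (1-Vf)/Em = 0.66/326 + 0.34/10
E2 = 27.76 GPa

27.76 GPa


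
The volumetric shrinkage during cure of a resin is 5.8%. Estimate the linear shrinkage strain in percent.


Linear shrinkage ≈ vol_shrink/3 = 5.8/3 = 1.933%

1.933%


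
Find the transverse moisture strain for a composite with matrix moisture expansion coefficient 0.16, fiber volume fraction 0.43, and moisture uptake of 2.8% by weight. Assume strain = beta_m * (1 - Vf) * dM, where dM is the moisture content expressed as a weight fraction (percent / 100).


dM = 2.8/100 = 0.028
strain = beta_m * (1-Vf) * dM = 0.16 * 0.57 * 0.028 = 0.0025536

0.0025536


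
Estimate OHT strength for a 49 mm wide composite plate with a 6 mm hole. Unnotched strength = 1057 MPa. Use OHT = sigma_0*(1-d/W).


OHT = sigma_0*(1-d/W) = 1057*(1-6/49) = 927.6 MPa

927.6 MPa


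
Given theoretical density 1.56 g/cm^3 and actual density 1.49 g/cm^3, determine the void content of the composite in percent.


Void% = (rho_theo - rho_actual)/rho_theo * 100 = (1.56 - 1.49)/1.56 * 100 = 4.49%

4.49%


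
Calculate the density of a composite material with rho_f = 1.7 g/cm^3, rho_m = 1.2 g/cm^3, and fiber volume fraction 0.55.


rho_c = rho_f*Vf + rho_m*(1-Vf) = 1.7*0.55 + 1.2*0.45 = 1.475 g/cm^3

1.475 g/cm^3


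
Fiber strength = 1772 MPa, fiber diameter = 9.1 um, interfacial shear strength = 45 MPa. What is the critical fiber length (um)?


Lc = sigma_f * d / (2 * tau_i) = 1772 * 9.1 / (2 * 45) = 179.2 um

179.2 um


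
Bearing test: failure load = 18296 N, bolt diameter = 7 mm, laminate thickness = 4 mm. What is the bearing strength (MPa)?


sigma_br = F/(d*h) = 18296/(7*4) = 653.4 MPa

653.4 MPa


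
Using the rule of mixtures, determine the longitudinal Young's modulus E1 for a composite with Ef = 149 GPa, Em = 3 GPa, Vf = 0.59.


E1 = Ef*Vf + Em*(1-Vf) = 149*0.59 + 3*0.41 = 89.14 GPa

89.14 GPa


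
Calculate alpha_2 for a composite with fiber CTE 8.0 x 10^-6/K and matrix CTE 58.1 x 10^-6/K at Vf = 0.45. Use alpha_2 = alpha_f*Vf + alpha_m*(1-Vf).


alpha_2 = alpha_f*Vf + alpha_m*(1-Vf) = 8.0*0.45 + 58.1*0.55 = 35.6 x 10^-6/K

35.6 x 10^-6/K


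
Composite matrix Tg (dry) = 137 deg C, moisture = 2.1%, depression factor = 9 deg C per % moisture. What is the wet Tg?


Tg_wet = Tg_dry - k*moisture = 137 - 9*2.1 = 118.1 deg C

118.1 deg C


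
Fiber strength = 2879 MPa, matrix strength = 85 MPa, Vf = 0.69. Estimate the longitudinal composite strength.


sigma_1 = sigma_f*Vf + sigma_m*(1-Vf) = 2879*0.69 + 85*0.31 = 2012.9 MPa

2012.9 MPa


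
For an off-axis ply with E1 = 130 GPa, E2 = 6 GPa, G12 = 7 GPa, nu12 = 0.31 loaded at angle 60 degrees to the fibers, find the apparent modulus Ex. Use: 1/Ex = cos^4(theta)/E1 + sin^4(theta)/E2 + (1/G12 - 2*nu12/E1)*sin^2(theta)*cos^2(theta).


cos^4(60) = 0.0625, sin^4(60) = 0.5625, sin^2(60)*cos^2(60) = 0.1875
1/G12 - 2*nu12/E1 = 1/7 - 2*0.31/130 = 0.138088 GPa^-1
1/Ex = 0.0625/130 + 0.5625/6 + 0.138088*0.1875 = 0.1201223 GPa^-1
Ex = 8.32 GPa

8.32 GPa


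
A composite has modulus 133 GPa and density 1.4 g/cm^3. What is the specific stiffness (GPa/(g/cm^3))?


Specific stiffness = E/rho = 133/1.4 = 95.0 GPa/(g/cm^3)

95.0 GPa/(g/cm^3)


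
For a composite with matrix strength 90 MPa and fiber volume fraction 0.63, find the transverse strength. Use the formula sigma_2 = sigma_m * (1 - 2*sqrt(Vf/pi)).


factor = 1 - 2*sqrt(0.63/pi) = 0.1044
sigma_2 = 90 * 0.1044 = 9.39 MPa

9.39 MPa


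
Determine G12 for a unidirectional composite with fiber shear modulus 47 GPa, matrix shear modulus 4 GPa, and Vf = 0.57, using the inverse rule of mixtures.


1/G12 = Vf/Gf + (1-Vf)/Gm = 0.57/47 + 0.43/4
G12 = 8.36 GPa

8.36 GPa


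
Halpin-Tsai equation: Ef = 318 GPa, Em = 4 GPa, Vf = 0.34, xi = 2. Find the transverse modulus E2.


eta = (Ef/Em - 1)/(Ef/Em + xi) = (79.5 - 1)/(79.5 + 2) = 0.9632
E2 = Em*(1+xi*eta*Vf)/(1-eta*Vf) = 9.84 GPa

9.84 GPa


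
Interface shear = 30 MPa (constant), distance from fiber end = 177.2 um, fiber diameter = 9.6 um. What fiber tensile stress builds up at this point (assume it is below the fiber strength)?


Force balance: sigma_f * (pi*d^2/4) = tau * (pi*d) * x  ->  sigma_f = 4 * tau * x / d
sigma_f = 4 * 30 * 177.2 / 9.6 = 2215.0 MPa

2215.0 MPa


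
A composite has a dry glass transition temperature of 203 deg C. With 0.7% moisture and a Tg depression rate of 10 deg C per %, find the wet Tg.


Tg_wet = Tg_dry - k*moisture = 203 - 10*0.7 = 196.0 deg C

196.0 deg C


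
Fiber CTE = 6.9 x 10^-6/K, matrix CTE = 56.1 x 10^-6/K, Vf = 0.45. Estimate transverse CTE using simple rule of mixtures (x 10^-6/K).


alpha_2 = alpha_f*Vf + alpha_m*(1-Vf) = 6.9*0.45 + 56.1*0.55 = 34.0 x 10^-6/K

34.0 x 10^-6/K


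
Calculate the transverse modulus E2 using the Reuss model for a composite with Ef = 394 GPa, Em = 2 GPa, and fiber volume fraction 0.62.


1/E2 = Vf/Ef + (1-Vf)/Em = 0.62/394 + 0.38/2
E2 = 5.22 GPa

5.22 GPa


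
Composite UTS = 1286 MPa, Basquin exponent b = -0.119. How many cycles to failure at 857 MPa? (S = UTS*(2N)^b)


N = 0.5 * (S/UTS)^(1/b) = 0.5 * (857/1286)^(1/-0.119) = 15.1408 cycles

15.1408 cycles


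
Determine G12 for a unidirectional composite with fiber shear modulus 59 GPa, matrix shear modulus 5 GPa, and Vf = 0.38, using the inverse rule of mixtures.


1/G12 = Vf/Gf + (1-Vf)/Gm = 0.38/59 + 0.62/5
G12 = 7.67 GPa

7.67 GPa


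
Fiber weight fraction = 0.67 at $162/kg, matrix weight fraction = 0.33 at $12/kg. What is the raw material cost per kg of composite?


Cost = cost_f*Wf + cost_m*Wm = 162*0.67 + 12*0.33 = $112.5/kg

$112.5/kg


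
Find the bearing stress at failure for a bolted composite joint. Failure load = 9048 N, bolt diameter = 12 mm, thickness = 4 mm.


sigma_br = F/(d*h) = 9048/(12*4) = 188.5 MPa

188.5 MPa


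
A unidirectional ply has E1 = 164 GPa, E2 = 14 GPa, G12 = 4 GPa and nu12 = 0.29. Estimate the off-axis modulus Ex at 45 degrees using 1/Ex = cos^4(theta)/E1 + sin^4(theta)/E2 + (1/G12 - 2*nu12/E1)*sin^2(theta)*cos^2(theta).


cos^4(45) = 0.25, sin^4(45) = 0.25, sin^2(45)*cos^2(45) = 0.25
1/G12 - 2*nu12/E1 = 1/4 - 2*0.29/164 = 0.246463 GPa^-1
1/Ex = 0.25/164 + 0.25/14 + 0.246463*0.25 = 0.0809974 GPa^-1
Ex = 12.35 GPa

12.35 GPa


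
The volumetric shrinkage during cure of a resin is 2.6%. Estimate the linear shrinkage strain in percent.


Linear shrinkage ≈ vol_shrink/3 = 2.6/3 = 0.867%

0.867%


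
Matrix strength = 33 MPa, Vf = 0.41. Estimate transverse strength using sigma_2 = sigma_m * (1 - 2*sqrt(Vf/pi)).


factor = 1 - 2*sqrt(0.41/pi) = 0.2775
sigma_2 = 33 * 0.2775 = 9.16 MPa

9.16 MPa


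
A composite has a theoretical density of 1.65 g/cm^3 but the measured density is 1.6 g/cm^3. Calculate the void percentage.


Void% = (rho_theo - rho_actual)/rho_theo * 100 = (1.65 - 1.6)/1.65 * 100 = 3.03%

3.03%


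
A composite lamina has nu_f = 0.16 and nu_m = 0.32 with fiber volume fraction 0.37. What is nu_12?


nu_12 = nu_f*Vf + nu_m*(1-Vf) = 0.16*0.37 + 0.32*0.63 = 0.2608

0.2608


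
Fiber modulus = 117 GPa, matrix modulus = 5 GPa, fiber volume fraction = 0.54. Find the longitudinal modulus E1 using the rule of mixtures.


E1 = Ef*Vf + Em*(1-Vf) = 117*0.54 + 5*0.46 = 65.48 GPa

65.48 GPa


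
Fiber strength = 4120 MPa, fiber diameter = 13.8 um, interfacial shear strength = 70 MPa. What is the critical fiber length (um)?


Lc = sigma_f * d / (2 * tau_i) = 4120 * 13.8 / (2 * 70) = 406.1 um

406.1 um


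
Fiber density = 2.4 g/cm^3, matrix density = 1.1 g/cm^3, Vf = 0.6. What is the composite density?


rho_c = rho_f*Vf + rho_m*(1-Vf) = 2.4*0.6 + 1.1*0.4 = 1.88 g/cm^3

1.88 g/cm^3


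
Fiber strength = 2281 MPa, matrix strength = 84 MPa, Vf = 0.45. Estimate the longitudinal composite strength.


sigma_1 = sigma_f*Vf + sigma_m*(1-Vf) = 2281*0.45 + 84*0.55 = 1072.7 MPa

1072.7 MPa


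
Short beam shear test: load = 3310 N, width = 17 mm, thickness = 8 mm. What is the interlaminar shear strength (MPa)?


ILSS = 3F/(4bh) = 3*3310/(4*17*8) = 18.25 MPa

18.25 MPa


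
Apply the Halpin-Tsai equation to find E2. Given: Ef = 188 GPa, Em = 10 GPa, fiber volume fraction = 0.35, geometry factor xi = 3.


eta = (Ef/Em - 1)/(Ef/Em + xi) = (18.8 - 1)/(18.8 + 3) = 0.8165
E2 = Em*(1+xi*eta*Vf)/(1-eta*Vf) = 26.01 GPa

26.01 GPa


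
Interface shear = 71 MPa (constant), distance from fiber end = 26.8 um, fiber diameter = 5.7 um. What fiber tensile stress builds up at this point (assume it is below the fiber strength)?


Force balance: sigma_f * (pi*d^2/4) = tau * (pi*d) * x  ->  sigma_f = 4 * tau * x / d
sigma_f = 4 * 71 * 26.8 / 5.7 = 1335.3 MPa

1335.3 MPa


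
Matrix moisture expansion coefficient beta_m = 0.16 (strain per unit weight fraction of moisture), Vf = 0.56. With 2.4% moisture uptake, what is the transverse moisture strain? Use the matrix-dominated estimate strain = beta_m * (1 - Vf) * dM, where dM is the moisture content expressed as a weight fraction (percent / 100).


dM = 2.4/100 = 0.024
strain = beta_m * (1-Vf) * dM = 0.16 * 0.44 * 0.024 = 0.0016896

0.0016896


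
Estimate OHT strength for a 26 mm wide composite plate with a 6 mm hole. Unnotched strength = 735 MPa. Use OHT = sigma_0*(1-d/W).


OHT = sigma_0*(1-d/W) = 735*(1-6/26) = 565.4 MPa

565.4 MPa


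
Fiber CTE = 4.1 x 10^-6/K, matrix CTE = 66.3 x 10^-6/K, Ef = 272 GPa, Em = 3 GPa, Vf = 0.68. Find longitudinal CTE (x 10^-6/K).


E1 = Ef*Vf + Em*(1-Vf) = 185.92
alpha_1 = (alpha_f*Ef*Vf + alpha_m*Em*(1-Vf))/E1 = 4.42 x 10^-6/K

4.42 x 10^-6/K


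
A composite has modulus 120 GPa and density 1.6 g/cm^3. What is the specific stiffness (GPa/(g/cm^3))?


Specific stiffness = E/rho = 120/1.6 = 75.0 GPa/(g/cm^3)

75.0 GPa/(g/cm^3)


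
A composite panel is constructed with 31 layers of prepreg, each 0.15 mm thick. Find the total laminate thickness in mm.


h = n * t_ply = 31 * 0.15 = 4.65 mm

4.65 mm


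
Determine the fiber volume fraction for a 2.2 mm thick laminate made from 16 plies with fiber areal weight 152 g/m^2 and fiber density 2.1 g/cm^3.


Vf = n * FAW / (rho_f * h * 1000) = 16 * 152 / (2.1 * 2.2 * 1000) = 0.5264

0.5264


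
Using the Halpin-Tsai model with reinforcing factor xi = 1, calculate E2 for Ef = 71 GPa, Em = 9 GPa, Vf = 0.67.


eta = (Ef/Em - 1)/(Ef/Em + xi) = (7.8889 - 1)/(7.8889 + 1) = 0.775
E2 = Em*(1+xi*eta*Vf)/(1-eta*Vf) = 28.44 GPa

28.44 GPa


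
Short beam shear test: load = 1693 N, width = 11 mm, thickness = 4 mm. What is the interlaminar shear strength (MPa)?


ILSS = 3F/(4bh) = 3*1693/(4*11*4) = 28.86 MPa

28.86 MPa


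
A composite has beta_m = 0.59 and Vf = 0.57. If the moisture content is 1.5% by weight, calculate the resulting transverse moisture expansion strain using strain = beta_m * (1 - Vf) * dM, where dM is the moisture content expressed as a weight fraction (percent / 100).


dM = 1.5/100 = 0.015
strain = beta_m * (1-Vf) * dM = 0.59 * 0.43 * 0.015 = 0.0038055

0.0038055


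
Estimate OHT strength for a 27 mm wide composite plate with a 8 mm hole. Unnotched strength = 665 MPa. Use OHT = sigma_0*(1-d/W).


OHT = sigma_0*(1-d/W) = 665*(1-8/27) = 468.0 MPa

468.0 MPa


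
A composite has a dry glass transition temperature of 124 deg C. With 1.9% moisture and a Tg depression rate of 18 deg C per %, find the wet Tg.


Tg_wet = Tg_dry - k*moisture = 124 - 18*1.9 = 89.8 deg C

89.8 deg C


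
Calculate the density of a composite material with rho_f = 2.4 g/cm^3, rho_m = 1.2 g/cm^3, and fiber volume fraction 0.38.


rho_c = rho_f*Vf + rho_m*(1-Vf) = 2.4*0.38 + 1.2*0.62 = 1.656 g/cm^3

1.656 g/cm^3


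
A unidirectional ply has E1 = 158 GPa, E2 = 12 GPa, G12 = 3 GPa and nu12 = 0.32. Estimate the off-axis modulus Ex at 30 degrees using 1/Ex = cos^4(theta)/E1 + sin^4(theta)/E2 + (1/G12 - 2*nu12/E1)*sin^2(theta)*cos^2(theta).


cos^4(30) = 0.5625, sin^4(30) = 0.0625, sin^2(30)*cos^2(30) = 0.1875
1/G12 - 2*nu12/E1 = 1/3 - 2*0.32/158 = 0.329283 GPa^-1
1/Ex = 0.5625/158 + 0.0625/12 + 0.329283*0.1875 = 0.070509 GPa^-1
Ex = 14.18 GPa

14.18 GPa


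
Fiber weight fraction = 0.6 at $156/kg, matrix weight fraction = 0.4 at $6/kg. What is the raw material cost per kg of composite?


Cost = cost_f*Wf + cost_m*Wm = 156*0.6 + 6*0.4 = $96.0/kg

$96.0/kg


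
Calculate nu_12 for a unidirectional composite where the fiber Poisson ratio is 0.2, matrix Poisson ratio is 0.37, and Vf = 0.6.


nu_12 = nu_f*Vf + nu_m*(1-Vf) = 0.2*0.6 + 0.37*0.4 = 0.268

0.268


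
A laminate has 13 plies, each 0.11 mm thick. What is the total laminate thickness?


h = n * t_ply = 13 * 0.11 = 1.43 mm

1.43 mm


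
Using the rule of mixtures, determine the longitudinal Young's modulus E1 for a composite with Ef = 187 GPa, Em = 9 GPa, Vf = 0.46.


E1 = Ef*Vf + Em*(1-Vf) = 187*0.46 + 9*0.54 = 90.88 GPa

90.88 GPa


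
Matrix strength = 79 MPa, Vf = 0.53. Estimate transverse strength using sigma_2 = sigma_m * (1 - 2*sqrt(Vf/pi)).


factor = 1 - 2*sqrt(0.53/pi) = 0.1785
sigma_2 = 79 * 0.1785 = 14.1 MPa

14.1 MPa


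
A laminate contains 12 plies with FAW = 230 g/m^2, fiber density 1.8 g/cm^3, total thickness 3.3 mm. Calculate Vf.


Vf = n * FAW / (rho_f * h * 1000) = 12 * 230 / (1.8 * 3.3 * 1000) = 0.4646

0.4646


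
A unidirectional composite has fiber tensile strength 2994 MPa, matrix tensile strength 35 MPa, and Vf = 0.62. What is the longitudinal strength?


sigma_1 = sigma_f*Vf + sigma_m*(1-Vf) = 2994*0.62 + 35*0.38 = 1869.6 MPa

1869.6 MPa


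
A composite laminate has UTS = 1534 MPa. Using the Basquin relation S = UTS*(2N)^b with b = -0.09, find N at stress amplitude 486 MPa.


N = 0.5 * (S/UTS)^(1/b) = 0.5 * (486/1534)^(1/-0.09) = 176001.1286 cycles

176001.1286 cycles


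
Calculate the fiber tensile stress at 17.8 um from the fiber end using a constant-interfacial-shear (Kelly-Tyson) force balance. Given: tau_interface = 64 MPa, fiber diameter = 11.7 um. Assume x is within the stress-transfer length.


Force balance: sigma_f * (pi*d^2/4) = tau * (pi*d) * x  ->  sigma_f = 4 * tau * x / d
sigma_f = 4 * 64 * 17.8 / 11.7 = 389.5 MPa

389.5 MPa


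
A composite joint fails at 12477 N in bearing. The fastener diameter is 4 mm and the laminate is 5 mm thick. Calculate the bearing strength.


sigma_br = F/(d*h) = 12477/(4*5) = 623.9 MPa

623.9 MPa


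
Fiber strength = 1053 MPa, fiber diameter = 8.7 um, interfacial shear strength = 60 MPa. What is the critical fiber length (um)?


Lc = sigma_f * d / (2 * tau_i) = 1053 * 8.7 / (2 * 60) = 76.3 um

76.3 um


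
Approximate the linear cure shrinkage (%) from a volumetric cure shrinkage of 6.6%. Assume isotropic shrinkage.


Linear shrinkage ≈ vol_shrink/3 = 6.6/3 = 2.2%

2.2%


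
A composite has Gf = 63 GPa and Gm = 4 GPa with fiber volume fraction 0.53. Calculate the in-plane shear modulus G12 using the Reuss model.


1/G12 = Vf/Gf + (1-Vf)/Gm = 0.53/63 + 0.47/4
G12 = 7.94 GPa

7.94 GPa


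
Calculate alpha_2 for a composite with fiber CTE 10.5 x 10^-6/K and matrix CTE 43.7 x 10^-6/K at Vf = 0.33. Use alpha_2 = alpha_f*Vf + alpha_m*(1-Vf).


alpha_2 = alpha_f*Vf + alpha_m*(1-Vf) = 10.5*0.33 + 43.7*0.67 = 32.7 x 10^-6/K

32.7 x 10^-6/K


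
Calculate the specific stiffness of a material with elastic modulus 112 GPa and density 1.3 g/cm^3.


Specific stiffness = E/rho = 112/1.3 = 86.2 GPa/(g/cm^3)

86.2 GPa/(g/cm^3)


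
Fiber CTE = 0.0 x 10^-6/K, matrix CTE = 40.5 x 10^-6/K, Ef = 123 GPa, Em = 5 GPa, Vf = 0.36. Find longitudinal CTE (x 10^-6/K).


E1 = Ef*Vf + Em*(1-Vf) = 47.48
alpha_1 = (alpha_f*Ef*Vf + alpha_m*Em*(1-Vf))/E1 = 2.73 x 10^-6/K

2.73 x 10^-6/K


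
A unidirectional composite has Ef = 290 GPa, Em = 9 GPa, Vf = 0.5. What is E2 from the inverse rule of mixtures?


1/E2 = Vf/Ef + (1-Vf)/Em = 0.5/290 + 0.5/9
E2 = 17.46 GPa

17.46 GPa


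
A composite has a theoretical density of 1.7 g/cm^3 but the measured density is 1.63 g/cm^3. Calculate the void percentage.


Void% = (rho_theo - rho_actual)/rho_theo * 100 = (1.7 - 1.63)/1.7 * 100 = 4.12%

4.12%


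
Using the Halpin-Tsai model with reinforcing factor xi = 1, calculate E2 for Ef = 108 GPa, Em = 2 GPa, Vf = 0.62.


eta = (Ef/Em - 1)/(Ef/Em + xi) = (54.0 - 1)/(54.0 + 1) = 0.9636
E2 = Em*(1+xi*eta*Vf)/(1-eta*Vf) = 7.94 GPa

7.94 GPa


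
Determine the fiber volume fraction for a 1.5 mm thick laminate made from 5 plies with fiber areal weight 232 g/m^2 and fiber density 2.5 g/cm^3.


Vf = n * FAW / (rho_f * h * 1000) = 5 * 232 / (2.5 * 1.5 * 1000) = 0.3093

0.3093


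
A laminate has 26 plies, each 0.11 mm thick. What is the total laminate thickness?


h = n * t_ply = 26 * 0.11 = 2.86 mm

2.86 mm


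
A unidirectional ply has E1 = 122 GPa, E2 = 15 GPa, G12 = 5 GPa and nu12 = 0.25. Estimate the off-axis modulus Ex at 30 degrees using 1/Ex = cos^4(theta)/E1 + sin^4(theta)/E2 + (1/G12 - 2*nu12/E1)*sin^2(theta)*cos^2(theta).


cos^4(30) = 0.5625, sin^4(30) = 0.0625, sin^2(30)*cos^2(30) = 0.1875
1/G12 - 2*nu12/E1 = 1/5 - 2*0.25/122 = 0.195902 GPa^-1
1/Ex = 0.5625/122 + 0.0625/15 + 0.195902*0.1875 = 0.0455089 GPa^-1
Ex = 21.97 GPa

21.97 GPa


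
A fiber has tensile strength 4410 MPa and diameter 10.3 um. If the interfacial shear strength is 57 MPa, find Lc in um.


Lc = sigma_f * d / (2 * tau_i) = 4410 * 10.3 / (2 * 57) = 398.4 um

398.4 um


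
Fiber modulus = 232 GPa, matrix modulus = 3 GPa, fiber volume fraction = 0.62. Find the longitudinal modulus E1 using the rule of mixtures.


E1 = Ef*Vf + Em*(1-Vf) = 232*0.62 + 3*0.38 = 144.98 GPa

144.98 GPa


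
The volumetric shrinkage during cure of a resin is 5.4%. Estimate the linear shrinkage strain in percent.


Linear shrinkage ≈ vol_shrink/3 = 5.4/3 = 1.8%

1.8%


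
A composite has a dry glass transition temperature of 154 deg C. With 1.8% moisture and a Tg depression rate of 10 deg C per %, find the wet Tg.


Tg_wet = Tg_dry - k*moisture = 154 - 10*1.8 = 136.0 deg C

136.0 deg C


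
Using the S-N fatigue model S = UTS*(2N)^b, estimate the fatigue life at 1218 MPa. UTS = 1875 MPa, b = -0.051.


N = 0.5 * (S/UTS)^(1/b) = 0.5 * (1218/1875)^(1/-0.051) = 2358.1831 cycles

2358.1831 cycles


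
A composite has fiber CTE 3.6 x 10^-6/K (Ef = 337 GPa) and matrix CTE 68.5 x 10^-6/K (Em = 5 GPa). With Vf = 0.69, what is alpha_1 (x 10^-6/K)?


E1 = Ef*Vf + Em*(1-Vf) = 234.08
alpha_1 = (alpha_f*Ef*Vf + alpha_m*Em*(1-Vf))/E1 = 4.03 x 10^-6/K

4.03 x 10^-6/K


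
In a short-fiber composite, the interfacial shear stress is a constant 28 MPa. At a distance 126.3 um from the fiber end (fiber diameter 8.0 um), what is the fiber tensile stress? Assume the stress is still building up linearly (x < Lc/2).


Force balance: sigma_f * (pi*d^2/4) = tau * (pi*d) * x  ->  sigma_f = 4 * tau * x / d
sigma_f = 4 * 28 * 126.3 / 8.0 = 1768.2 MPa

1768.2 MPa


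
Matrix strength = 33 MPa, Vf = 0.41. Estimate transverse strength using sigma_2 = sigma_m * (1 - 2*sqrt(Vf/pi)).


factor = 1 - 2*sqrt(0.41/pi) = 0.2775
sigma_2 = 33 * 0.2775 = 9.16 MPa

9.16 MPa


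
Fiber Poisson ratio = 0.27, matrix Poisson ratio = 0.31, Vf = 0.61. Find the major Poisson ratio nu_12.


nu_12 = nu_f*Vf + nu_m*(1-Vf) = 0.27*0.61 + 0.31*0.39 = 0.2856

0.2856


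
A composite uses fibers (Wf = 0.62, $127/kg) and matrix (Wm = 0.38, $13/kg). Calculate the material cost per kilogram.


Cost = cost_f*Wf + cost_m*Wm = 127*0.62 + 13*0.38 = $83.68/kg

$83.68/kg


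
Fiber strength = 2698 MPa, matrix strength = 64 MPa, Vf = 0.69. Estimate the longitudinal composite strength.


sigma_1 = sigma_f*Vf + sigma_m*(1-Vf) = 2698*0.69 + 64*0.31 = 1881.5 MPa

1881.5 MPa


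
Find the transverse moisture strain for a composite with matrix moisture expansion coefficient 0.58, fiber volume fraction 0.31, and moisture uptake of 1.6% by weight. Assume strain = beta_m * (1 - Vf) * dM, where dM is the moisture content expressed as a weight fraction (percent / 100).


dM = 1.6/100 = 0.016
strain = beta_m * (1-Vf) * dM = 0.58 * 0.69 * 0.016 = 0.0064032

0.0064032


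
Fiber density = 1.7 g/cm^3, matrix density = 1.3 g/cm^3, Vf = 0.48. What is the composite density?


rho_c = rho_f*Vf + rho_m*(1-Vf) = 1.7*0.48 + 1.3*0.52 = 1.492 g/cm^3

1.492 g/cm^3


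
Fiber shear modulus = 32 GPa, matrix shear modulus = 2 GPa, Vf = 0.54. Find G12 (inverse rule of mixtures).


1/G12 = Vf/Gf + (1-Vf)/Gm = 0.54/32 + 0.46/2
G12 = 4.05 GPa

4.05 GPa


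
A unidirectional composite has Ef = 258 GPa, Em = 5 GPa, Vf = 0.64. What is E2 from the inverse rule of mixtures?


1/E2 = Vf/Ef + (1-Vf)/Em = 0.64/258 + 0.36/5
E2 = 13.43 GPa

13.43 GPa


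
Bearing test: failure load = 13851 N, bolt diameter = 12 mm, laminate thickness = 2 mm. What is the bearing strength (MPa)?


sigma_br = F/(d*h) = 13851/(12*2) = 577.1 MPa

577.1 MPa


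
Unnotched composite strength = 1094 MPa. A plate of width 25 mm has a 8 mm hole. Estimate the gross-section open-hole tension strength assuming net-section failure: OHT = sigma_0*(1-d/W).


OHT = sigma_0*(1-d/W) = 1094*(1-8/25) = 743.9 MPa

743.9 MPa


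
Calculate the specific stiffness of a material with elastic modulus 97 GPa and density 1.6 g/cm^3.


Specific stiffness = E/rho = 97/1.6 = 60.6 GPa/(g/cm^3)

60.6 GPa/(g/cm^3)


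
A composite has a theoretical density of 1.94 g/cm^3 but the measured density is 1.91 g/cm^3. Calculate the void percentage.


Void% = (rho_theo - rho_actual)/rho_theo * 100 = (1.94 - 1.91)/1.94 * 100 = 1.55%

1.55%


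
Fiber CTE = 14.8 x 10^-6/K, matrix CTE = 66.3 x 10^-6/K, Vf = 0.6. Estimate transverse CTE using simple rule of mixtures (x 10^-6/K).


alpha_2 = alpha_f*Vf + alpha_m*(1-Vf) = 14.8*0.6 + 66.3*0.4 = 35.4 x 10^-6/K

35.4 x 10^-6/K


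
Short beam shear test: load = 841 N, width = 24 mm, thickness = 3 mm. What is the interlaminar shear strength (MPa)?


ILSS = 3F/(4bh) = 3*841/(4*24*3) = 8.76 MPa

8.76 MPa


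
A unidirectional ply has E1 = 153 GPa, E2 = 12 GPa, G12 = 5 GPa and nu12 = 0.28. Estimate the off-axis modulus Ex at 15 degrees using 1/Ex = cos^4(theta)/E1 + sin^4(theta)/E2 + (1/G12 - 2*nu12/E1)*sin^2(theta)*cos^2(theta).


cos^4(15) = 0.870513, sin^4(15) = 0.004487, sin^2(15)*cos^2(15) = 0.0625
1/G12 - 2*nu12/E1 = 1/5 - 2*0.28/153 = 0.19634 GPa^-1
1/Ex = 0.870513/153 + 0.004487/12 + 0.19634*0.0625 = 0.0183348 GPa^-1
Ex = 54.54 GPa

54.54 GPa


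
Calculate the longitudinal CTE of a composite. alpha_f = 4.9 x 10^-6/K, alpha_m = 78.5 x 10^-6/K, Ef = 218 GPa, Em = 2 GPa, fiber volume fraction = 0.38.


E1 = Ef*Vf + Em*(1-Vf) = 84.08
alpha_1 = (alpha_f*Ef*Vf + alpha_m*Em*(1-Vf))/E1 = 5.99 x 10^-6/K

5.99 x 10^-6/K


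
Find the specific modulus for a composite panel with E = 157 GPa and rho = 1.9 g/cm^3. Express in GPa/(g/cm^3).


Specific stiffness = E/rho = 157/1.9 = 82.6 GPa/(g/cm^3)

82.6 GPa/(g/cm^3)


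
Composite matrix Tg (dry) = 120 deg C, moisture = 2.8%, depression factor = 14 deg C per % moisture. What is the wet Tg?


Tg_wet = Tg_dry - k*moisture = 120 - 14*2.8 = 80.8 deg C

80.8 deg C


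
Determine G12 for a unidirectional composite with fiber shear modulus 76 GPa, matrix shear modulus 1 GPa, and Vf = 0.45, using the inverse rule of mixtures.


1/G12 = Vf/Gf + (1-Vf)/Gm = 0.45/76 + 0.55/1
G12 = 1.8 GPa

1.8 GPa


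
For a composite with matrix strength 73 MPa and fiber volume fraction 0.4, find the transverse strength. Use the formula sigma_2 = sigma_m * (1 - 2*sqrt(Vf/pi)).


factor = 1 - 2*sqrt(0.4/pi) = 0.2864
sigma_2 = 73 * 0.2864 = 20.9 MPa

20.9 MPa


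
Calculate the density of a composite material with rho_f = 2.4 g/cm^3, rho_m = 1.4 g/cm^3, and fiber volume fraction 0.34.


rho_c = rho_f*Vf + rho_m*(1-Vf) = 2.4*0.34 + 1.4*0.66 = 1.74 g/cm^3

1.74 g/cm^3


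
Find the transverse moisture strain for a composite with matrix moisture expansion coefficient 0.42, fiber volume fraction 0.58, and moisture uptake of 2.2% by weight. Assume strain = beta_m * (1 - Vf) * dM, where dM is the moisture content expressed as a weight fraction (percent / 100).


dM = 2.2/100 = 0.022
strain = beta_m * (1-Vf) * dM = 0.42 * 0.42 * 0.022 = 0.0038808

0.0038808


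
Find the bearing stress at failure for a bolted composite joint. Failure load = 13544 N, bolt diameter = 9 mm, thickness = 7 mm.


sigma_br = F/(d*h) = 13544/(9*7) = 215.0 MPa

215.0 MPa


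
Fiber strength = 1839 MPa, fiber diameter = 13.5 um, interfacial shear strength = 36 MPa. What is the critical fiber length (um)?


Lc = sigma_f * d / (2 * tau_i) = 1839 * 13.5 / (2 * 36) = 344.8 um

344.8 um


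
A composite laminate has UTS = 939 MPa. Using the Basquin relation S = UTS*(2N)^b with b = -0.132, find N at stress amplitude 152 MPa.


N = 0.5 * (S/UTS)^(1/b) = 0.5 * (152/939)^(1/-0.132) = 489830.4673 cycles

489830.4673 cycles


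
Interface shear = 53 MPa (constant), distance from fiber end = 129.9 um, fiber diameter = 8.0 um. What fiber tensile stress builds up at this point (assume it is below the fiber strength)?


Force balance: sigma_f * (pi*d^2/4) = tau * (pi*d) * x  ->  sigma_f = 4 * tau * x / d
sigma_f = 4 * 53 * 129.9 / 8.0 = 3442.4 MPa

3442.4 MPa


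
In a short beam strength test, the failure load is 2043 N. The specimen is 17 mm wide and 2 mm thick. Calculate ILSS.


ILSS = 3F/(4bh) = 3*2043/(4*17*2) = 45.07 MPa

45.07 MPa


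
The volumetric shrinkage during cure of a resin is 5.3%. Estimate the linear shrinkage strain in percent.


Linear shrinkage ≈ vol_shrink/3 = 5.3/3 = 1.767%

1.767%


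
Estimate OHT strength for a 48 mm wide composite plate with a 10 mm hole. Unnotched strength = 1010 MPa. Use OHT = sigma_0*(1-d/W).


OHT = sigma_0*(1-d/W) = 1010*(1-10/48) = 799.6 MPa

799.6 MPa


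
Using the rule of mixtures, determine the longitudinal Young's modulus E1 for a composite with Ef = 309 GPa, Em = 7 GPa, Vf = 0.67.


E1 = Ef*Vf + Em*(1-Vf) = 309*0.67 + 7*0.33 = 209.34 GPa

209.34 GPa


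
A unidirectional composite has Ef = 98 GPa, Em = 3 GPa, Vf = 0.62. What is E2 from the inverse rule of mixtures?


1/E2 = Vf/Ef + (1-Vf)/Em = 0.62/98 + 0.38/3
E2 = 7.52 GPa

7.52 GPa


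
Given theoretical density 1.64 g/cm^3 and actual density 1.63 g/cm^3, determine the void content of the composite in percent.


Void% = (rho_theo - rho_actual)/rho_theo * 100 = (1.64 - 1.63)/1.64 * 100 = 0.61%

0.61%


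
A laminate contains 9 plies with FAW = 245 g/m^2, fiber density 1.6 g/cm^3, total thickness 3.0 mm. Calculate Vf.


Vf = n * FAW / (rho_f * h * 1000) = 9 * 245 / (1.6 * 3.0 * 1000) = 0.4594

0.4594


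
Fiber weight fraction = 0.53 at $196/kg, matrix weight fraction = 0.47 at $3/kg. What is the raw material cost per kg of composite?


Cost = cost_f*Wf + cost_m*Wm = 196*0.53 + 3*0.47 = $105.29/kg

$105.29/kg


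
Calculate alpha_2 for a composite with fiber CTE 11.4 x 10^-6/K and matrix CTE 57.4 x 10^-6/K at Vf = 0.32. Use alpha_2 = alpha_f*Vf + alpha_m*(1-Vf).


alpha_2 = alpha_f*Vf + alpha_m*(1-Vf) = 11.4*0.32 + 57.4*0.68 = 42.7 x 10^-6/K

42.7 x 10^-6/K


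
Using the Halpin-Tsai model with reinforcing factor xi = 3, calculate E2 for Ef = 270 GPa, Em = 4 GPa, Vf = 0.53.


eta = (Ef/Em - 1)/(Ef/Em + xi) = (67.5 - 1)/(67.5 + 3) = 0.9433
E2 = Em*(1+xi*eta*Vf)/(1-eta*Vf) = 20.0 GPa

20.0 GPa


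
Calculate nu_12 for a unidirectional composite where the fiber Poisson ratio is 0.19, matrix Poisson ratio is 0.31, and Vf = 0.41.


nu_12 = nu_f*Vf + nu_m*(1-Vf) = 0.19*0.41 + 0.31*0.59 = 0.2608

0.2608


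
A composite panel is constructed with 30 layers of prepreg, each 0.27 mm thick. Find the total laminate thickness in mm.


h = n * t_ply = 30 * 0.27 = 8.1 mm

8.1 mm


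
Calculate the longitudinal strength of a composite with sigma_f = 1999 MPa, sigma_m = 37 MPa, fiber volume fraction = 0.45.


sigma_1 = sigma_f*Vf + sigma_m*(1-Vf) = 1999*0.45 + 37*0.55 = 919.9 MPa

919.9 MPa


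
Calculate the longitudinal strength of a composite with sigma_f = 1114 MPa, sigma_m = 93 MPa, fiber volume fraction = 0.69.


sigma_1 = sigma_f*Vf + sigma_m*(1-Vf) = 1114*0.69 + 93*0.31 = 797.5 MPa

797.5 MPa


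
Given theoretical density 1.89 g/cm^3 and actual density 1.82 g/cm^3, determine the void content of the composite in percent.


Void% = (rho_theo - rho_actual)/rho_theo * 100 = (1.89 - 1.82)/1.89 * 100 = 3.7%

3.7%


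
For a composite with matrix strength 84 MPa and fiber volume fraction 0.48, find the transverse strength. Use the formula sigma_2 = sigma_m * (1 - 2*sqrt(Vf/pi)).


factor = 1 - 2*sqrt(0.48/pi) = 0.2182
sigma_2 = 84 * 0.2182 = 18.33 MPa

18.33 MPa


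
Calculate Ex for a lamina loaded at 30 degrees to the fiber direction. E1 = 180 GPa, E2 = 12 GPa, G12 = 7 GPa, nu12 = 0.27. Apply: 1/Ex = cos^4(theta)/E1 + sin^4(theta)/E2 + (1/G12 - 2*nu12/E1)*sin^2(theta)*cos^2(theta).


cos^4(30) = 0.5625, sin^4(30) = 0.0625, sin^2(30)*cos^2(30) = 0.1875
1/G12 - 2*nu12/E1 = 1/7 - 2*0.27/180 = 0.139857 GPa^-1
1/Ex = 0.5625/180 + 0.0625/12 + 0.139857*0.1875 = 0.0345565 GPa^-1
Ex = 28.94 GPa

28.94 GPa


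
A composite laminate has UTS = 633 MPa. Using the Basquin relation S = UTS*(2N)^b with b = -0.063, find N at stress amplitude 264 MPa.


N = 0.5 * (S/UTS)^(1/b) = 0.5 * (264/633)^(1/-0.063) = 533995.9839 cycles

533995.9839 cycles


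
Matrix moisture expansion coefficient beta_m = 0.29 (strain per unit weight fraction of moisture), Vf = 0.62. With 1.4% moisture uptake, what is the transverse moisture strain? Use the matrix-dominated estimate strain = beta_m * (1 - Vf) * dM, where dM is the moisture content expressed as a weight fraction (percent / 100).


dM = 1.4/100 = 0.014
strain = beta_m * (1-Vf) * dM = 0.29 * 0.38 * 0.014 = 0.0015428

0.0015428


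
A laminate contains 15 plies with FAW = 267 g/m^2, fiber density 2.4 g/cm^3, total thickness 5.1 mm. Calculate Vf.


Vf = n * FAW / (rho_f * h * 1000) = 15 * 267 / (2.4 * 5.1 * 1000) = 0.3272

0.3272


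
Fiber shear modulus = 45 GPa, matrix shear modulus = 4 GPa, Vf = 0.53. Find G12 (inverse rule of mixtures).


1/G12 = Vf/Gf + (1-Vf)/Gm = 0.53/45 + 0.47/4
G12 = 7.74 GPa

7.74 GPa


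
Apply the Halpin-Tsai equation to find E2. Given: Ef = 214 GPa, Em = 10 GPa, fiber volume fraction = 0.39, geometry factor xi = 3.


eta = (Ef/Em - 1)/(Ef/Em + xi) = (21.4 - 1)/(21.4 + 3) = 0.8361
E2 = Em*(1+xi*eta*Vf)/(1-eta*Vf) = 29.35 GPa

29.35 GPa


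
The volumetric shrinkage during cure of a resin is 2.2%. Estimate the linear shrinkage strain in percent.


Linear shrinkage ≈ vol_shrink/3 = 2.2/3 = 0.733%

0.733%


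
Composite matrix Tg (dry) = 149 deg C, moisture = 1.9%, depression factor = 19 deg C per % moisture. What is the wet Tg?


Tg_wet = Tg_dry - k*moisture = 149 - 19*1.9 = 112.9 deg C

112.9 deg C


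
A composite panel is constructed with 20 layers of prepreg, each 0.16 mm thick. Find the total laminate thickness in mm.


h = n * t_ply = 20 * 0.16 = 3.2 mm

3.2 mm


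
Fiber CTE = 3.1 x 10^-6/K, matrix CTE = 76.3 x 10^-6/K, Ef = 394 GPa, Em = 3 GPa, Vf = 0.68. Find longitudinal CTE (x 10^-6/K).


E1 = Ef*Vf + Em*(1-Vf) = 268.88
alpha_1 = (alpha_f*Ef*Vf + alpha_m*Em*(1-Vf))/E1 = 3.36 x 10^-6/K

3.36 x 10^-6/K


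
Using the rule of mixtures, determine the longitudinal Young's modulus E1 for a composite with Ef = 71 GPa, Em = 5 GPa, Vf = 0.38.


E1 = Ef*Vf + Em*(1-Vf) = 71*0.38 + 5*0.62 = 30.08 GPa

30.08 GPa


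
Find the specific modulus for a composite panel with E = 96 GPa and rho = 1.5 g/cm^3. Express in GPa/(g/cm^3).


Specific stiffness = E/rho = 96/1.5 = 64.0 GPa/(g/cm^3)

64.0 GPa/(g/cm^3)


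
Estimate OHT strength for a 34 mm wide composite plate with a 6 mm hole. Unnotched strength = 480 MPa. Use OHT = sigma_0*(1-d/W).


OHT = sigma_0*(1-d/W) = 480*(1-6/34) = 395.3 MPa

395.3 MPa


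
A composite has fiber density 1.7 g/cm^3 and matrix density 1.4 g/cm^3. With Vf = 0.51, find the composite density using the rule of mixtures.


rho_c = rho_f*Vf + rho_m*(1-Vf) = 1.7*0.51 + 1.4*0.49 = 1.553 g/cm^3

1.553 g/cm^3


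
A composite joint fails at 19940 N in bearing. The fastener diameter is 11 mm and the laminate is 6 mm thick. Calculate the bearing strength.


sigma_br = F/(d*h) = 19940/(11*6) = 302.1 MPa

302.1 MPa


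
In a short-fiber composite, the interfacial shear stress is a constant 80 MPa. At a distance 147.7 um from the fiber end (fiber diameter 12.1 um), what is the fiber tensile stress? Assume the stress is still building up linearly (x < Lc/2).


Force balance: sigma_f * (pi*d^2/4) = tau * (pi*d) * x  ->  sigma_f = 4 * tau * x / d
sigma_f = 4 * 80 * 147.7 / 12.1 = 3906.1 MPa

3906.1 MPa


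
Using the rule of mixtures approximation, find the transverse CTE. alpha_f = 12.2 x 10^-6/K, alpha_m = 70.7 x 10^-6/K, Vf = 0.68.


alpha_2 = alpha_f*Vf + alpha_m*(1-Vf) = 12.2*0.68 + 70.7*0.32 = 30.9 x 10^-6/K

30.9 x 10^-6/K


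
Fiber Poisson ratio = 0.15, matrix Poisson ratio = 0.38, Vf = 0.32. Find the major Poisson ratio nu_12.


nu_12 = nu_f*Vf + nu_m*(1-Vf) = 0.15*0.32 + 0.38*0.68 = 0.3064

0.3064


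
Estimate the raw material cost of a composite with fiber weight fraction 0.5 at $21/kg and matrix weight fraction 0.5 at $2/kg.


Cost = cost_f*Wf + cost_m*Wm = 21*0.5 + 2*0.5 = $11.5/kg

$11.5/kg


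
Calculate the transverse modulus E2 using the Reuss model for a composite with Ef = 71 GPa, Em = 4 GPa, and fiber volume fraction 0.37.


1/E2 = Vf/Ef + (1-Vf)/Em = 0.37/71 + 0.63/4
E2 = 6.15 GPa

6.15 GPa


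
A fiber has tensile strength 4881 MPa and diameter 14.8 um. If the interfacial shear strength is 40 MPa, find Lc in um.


Lc = sigma_f * d / (2 * tau_i) = 4881 * 14.8 / (2 * 40) = 903.0 um

903.0 um


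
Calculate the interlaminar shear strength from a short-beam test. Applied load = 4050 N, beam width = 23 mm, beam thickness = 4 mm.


ILSS = 3F/(4bh) = 3*4050/(4*23*4) = 33.02 MPa

33.02 MPa


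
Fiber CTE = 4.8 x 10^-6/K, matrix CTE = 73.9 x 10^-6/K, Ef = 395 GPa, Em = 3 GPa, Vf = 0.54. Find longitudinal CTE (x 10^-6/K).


E1 = Ef*Vf + Em*(1-Vf) = 214.68
alpha_1 = (alpha_f*Ef*Vf + alpha_m*Em*(1-Vf))/E1 = 5.24 x 10^-6/K

5.24 x 10^-6/K


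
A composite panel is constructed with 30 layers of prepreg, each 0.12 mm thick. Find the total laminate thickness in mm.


h = n * t_ply = 30 * 0.12 = 3.6 mm

3.6 mm


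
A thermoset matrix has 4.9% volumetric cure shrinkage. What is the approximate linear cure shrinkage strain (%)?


Linear shrinkage ≈ vol_shrink/3 = 4.9/3 = 1.633%

1.633%


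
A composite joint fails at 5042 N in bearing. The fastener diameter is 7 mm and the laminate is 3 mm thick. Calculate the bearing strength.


sigma_br = F/(d*h) = 5042/(7*3) = 240.1 MPa

240.1 MPa


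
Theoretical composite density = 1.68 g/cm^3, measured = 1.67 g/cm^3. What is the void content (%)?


Void% = (rho_theo - rho_actual)/rho_theo * 100 = (1.68 - 1.67)/1.68 * 100 = 0.6%

0.6%


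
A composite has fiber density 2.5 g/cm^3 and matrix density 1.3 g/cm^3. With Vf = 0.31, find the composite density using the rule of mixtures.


rho_c = rho_f*Vf + rho_m*(1-Vf) = 2.5*0.31 + 1.3*0.69 = 1.672 g/cm^3

1.672 g/cm^3


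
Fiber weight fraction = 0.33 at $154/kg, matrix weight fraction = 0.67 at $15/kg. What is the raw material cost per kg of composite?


Cost = cost_f*Wf + cost_m*Wm = 154*0.33 + 15*0.67 = $60.87/kg

$60.87/kg


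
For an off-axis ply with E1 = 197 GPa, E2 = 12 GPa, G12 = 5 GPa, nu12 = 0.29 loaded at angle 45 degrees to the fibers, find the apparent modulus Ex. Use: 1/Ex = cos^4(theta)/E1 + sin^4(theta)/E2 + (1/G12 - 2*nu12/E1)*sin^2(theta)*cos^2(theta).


cos^4(45) = 0.25, sin^4(45) = 0.25, sin^2(45)*cos^2(45) = 0.25
1/G12 - 2*nu12/E1 = 1/5 - 2*0.29/197 = 0.197056 GPa^-1
1/Ex = 0.25/197 + 0.25/12 + 0.197056*0.25 = 0.0713663 GPa^-1
Ex = 14.01 GPa

14.01 GPa


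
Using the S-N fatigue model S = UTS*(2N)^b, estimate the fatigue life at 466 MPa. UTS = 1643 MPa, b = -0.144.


N = 0.5 * (S/UTS)^(1/b) = 0.5 * (466/1643)^(1/-0.144) = 3157.3931 cycles

3157.3931 cycles


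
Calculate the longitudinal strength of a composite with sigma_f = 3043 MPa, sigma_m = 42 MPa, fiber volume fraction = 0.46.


sigma_1 = sigma_f*Vf + sigma_m*(1-Vf) = 3043*0.46 + 42*0.54 = 1422.5 MPa

1422.5 MPa


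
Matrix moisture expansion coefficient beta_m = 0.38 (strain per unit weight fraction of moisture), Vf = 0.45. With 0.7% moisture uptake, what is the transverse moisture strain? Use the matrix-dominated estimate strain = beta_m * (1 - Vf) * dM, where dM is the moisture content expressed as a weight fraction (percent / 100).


dM = 0.7/100 = 0.007
strain = beta_m * (1-Vf) * dM = 0.38 * 0.55 * 0.007 = 0.001463

0.001463


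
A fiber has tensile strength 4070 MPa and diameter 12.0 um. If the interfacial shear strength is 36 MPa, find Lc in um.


Lc = sigma_f * d / (2 * tau_i) = 4070 * 12.0 / (2 * 36) = 678.3 um

678.3 um


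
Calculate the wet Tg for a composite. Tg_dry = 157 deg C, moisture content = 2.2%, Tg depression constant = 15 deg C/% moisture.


Tg_wet = Tg_dry - k*moisture = 157 - 15*2.2 = 124.0 deg C

124.0 deg C


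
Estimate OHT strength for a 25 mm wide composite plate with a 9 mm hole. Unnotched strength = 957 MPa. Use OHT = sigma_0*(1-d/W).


OHT = sigma_0*(1-d/W) = 957*(1-9/25) = 612.5 MPa

612.5 MPa


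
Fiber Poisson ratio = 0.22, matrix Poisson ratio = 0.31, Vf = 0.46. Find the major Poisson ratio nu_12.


nu_12 = nu_f*Vf + nu_m*(1-Vf) = 0.22*0.46 + 0.31*0.54 = 0.2686

0.2686


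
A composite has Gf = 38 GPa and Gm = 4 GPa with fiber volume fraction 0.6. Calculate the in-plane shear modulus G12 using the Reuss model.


1/G12 = Vf/Gf + (1-Vf)/Gm = 0.6/38 + 0.4/4
G12 = 8.64 GPa

8.64 GPa


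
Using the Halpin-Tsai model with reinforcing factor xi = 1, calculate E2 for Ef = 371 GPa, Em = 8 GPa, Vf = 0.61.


eta = (Ef/Em - 1)/(Ef/Em + xi) = (46.375 - 1)/(46.375 + 1) = 0.9578
E2 = Em*(1+xi*eta*Vf)/(1-eta*Vf) = 30.48 GPa

30.48 GPa


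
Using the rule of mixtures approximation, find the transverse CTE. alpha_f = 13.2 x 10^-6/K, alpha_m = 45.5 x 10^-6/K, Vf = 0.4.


alpha_2 = alpha_f*Vf + alpha_m*(1-Vf) = 13.2*0.4 + 45.5*0.6 = 32.6 x 10^-6/K

32.6 x 10^-6/K
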